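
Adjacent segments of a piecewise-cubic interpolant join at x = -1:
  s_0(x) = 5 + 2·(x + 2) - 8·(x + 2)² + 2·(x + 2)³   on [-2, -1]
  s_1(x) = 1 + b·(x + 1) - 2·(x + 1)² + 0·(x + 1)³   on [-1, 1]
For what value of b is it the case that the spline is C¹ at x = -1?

s_0'(x) = 2 - 16·(x + 2) + 6·(x + 2)², so s_0'(-1) = -8. On the right, s_1'(-1) = b, so b = -8.

-8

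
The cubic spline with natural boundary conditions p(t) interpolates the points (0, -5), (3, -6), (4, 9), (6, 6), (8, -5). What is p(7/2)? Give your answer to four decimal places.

Put M_i = p'' at the i-th knot. Here h = (3, 1, 2, 2) and Δ = (-1/3, 15, -3/2, -11/2), so the interior equations h_(i-1)·M_(i-1) + 2(h_(i-1)+h_i)·M_i + h_i·M_(i+1) = 6(Δ_i − Δ_(i-1)) read
  3·M_0 + 8·M_1 + 1·M_2 = 6(Δ_1 - Δ_0) = 92
  1·M_1 + 6·M_2 + 2·M_3 = 6(Δ_2 - Δ_1) = -99
  2·M_2 + 8·M_3 + 2·M_4 = 6(Δ_3 - Δ_2) = -24
Natural end conditions: M_0 = M_4 = 0.
Forward elimination and back-substitution give M_0 = 0, M_1 = 599/43, M_2 = -836/43, M_3 = 80/43, M_4 = 0.
On [3, 4], p(t) = -6 + 1754/129·(t - 3) + 599/86·(t - 3)² - 1435/258·(t - 3)³.
With (t - 3) = 1/2: p(7/2) = 1269/688.

1.8445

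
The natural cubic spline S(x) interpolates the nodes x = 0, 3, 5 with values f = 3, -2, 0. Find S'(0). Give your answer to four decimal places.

With σ_i denoting the second derivative at x_i, h_i = 3, 2, and Δ_i = (y_(i+1) − y_i)/h_i = -5/3, 1:
  3·σ_0 + 10·σ_1 + 2·σ_2 = 6(Δ_1 - Δ_0) = 16
Natural end conditions: σ_0 = σ_2 = 0.
Solving the tridiagonal system: σ_0 = 0, σ_1 = 8/5, σ_2 = 0.
On [0, 3], S'(x) = b_0 + 2c_0·x + 3d_0·x² with b_0 = Δ_0 - h_0(2σ_0 + σ_1)/6 = -37/15, c_0 = σ_0/2 = 0, d_0 = (σ_1 - σ_0)/(6h_0) = 4/45. So S'(0) = -37/15.

-2.4667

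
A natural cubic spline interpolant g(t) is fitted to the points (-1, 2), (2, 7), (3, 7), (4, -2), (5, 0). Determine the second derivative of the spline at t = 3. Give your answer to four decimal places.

With σ_i denoting the second derivative at x_i, h_i = 3, 1, 1, 1, and Δ_i = (y_(i+1) − y_i)/h_i = 5/3, 0, -9, 2:
  3·σ_0 + 8·σ_1 + 1·σ_2 = 6(Δ_1 - Δ_0) = -10
  1·σ_1 + 4·σ_2 + 1·σ_3 = 6(Δ_2 - Δ_1) = -54
  1·σ_2 + 4·σ_3 + 1·σ_4 = 6(Δ_3 - Δ_2) = 66
Natural end conditions: σ_0 = σ_4 = 0.
Solving the tridiagonal system: σ_0 = 0, σ_1 = 33/29, σ_2 = -554/29, σ_3 = 617/29, σ_4 = 0.

-19.1034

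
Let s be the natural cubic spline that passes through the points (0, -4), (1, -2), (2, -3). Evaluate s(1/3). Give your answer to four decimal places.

-3.1111

Write m_i for s''(x_i). With h_i = 1, 1 and divided differences Δ_i = 2, -1, the continuity of s' gives the tridiagonal system
  1·m_0 + 4·m_1 + 1·m_2 = 6(Δ_1 - Δ_0) = -18
Natural end conditions: m_0 = m_2 = 0.
Solving: m_0 = 0, m_1 = -9/2, m_2 = 0.
On [0, 1], s(x) = -4 + 11/4·x + 0·x² - 3/4·x³.
With x = 1/3: s(1/3) = -28/9.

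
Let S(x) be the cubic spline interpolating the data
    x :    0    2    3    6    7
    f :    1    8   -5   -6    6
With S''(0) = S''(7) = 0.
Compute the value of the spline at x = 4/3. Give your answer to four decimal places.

10.1379

Put M_i = S'' at the i-th knot. Here h = (2, 1, 3, 1) and Δ = (7/2, -13, -1/3, 12), so the interior equations h_(i-1)·M_(i-1) + 2(h_(i-1)+h_i)·M_i + h_i·M_(i+1) = 6(Δ_i − Δ_(i-1)) read
  2·M_0 + 6·M_1 + 1·M_2 = 6(Δ_1 - Δ_0) = -99
  1·M_1 + 8·M_2 + 3·M_3 = 6(Δ_2 - Δ_1) = 76
  3·M_2 + 8·M_3 + 1·M_4 = 6(Δ_3 - Δ_2) = 74
Natural end conditions: M_0 = M_4 = 0.
Solving: M_0 = 0, M_1 = -833/46, M_2 = 222/23, M_3 = 259/46, M_4 = 0.
On [0, 2], S(x) = 1 + 658/69·x + 0·x² - 833/552·x³.
With x = 4/3: S(4/3) = 18887/1863.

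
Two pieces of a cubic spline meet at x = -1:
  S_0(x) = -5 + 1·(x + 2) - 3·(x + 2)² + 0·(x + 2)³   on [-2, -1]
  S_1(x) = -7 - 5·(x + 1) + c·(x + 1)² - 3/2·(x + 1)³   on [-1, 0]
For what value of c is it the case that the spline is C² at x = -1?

-3

S_0''(x) = -6 + 0·(x + 2), so S_0''(-1) = -6. On the right, S_1''(-1) = 2c, so c = -3.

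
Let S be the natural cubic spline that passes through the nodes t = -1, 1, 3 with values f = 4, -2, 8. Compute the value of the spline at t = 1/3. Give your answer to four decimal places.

With σ_i denoting the second derivative at x_i, h_i = 2, 2, and Δ_i = (y_(i+1) − y_i)/h_i = -3, 5:
  2·σ_0 + 8·σ_1 + 2·σ_2 = 6(Δ_1 - Δ_0) = 48
Natural end conditions: σ_0 = σ_2 = 0.
Hence σ_0 = 0, σ_1 = 6, σ_2 = 0.
On [-1, 1], S(t) = 4 - 5·(t + 1) + 0·(t + 1)² + 1/2·(t + 1)³.
With (t + 1) = 4/3: S(1/3) = -40/27.

-1.4815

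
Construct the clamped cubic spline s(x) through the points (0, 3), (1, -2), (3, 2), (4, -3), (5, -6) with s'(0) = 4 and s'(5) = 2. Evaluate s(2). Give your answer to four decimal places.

-1.0234

With m_i denoting the second derivative at x_i, h_i = 1, 2, 1, 1, and Δ_i = (y_(i+1) − y_i)/h_i = -5, 2, -5, -3:
  1·m_0 + 6·m_1 + 2·m_2 = 6(Δ_1 - Δ_0) = 42
  2·m_1 + 6·m_2 + 1·m_3 = 6(Δ_2 - Δ_1) = -42
  1·m_2 + 4·m_3 + 1·m_4 = 6(Δ_3 - Δ_2) = 12
Clamped end conditions give two more equations: 2h_0·m_0 + h_0·m_1 = 6(Δ_0 - s'(0)) = -54 and h_3·m_3 + 2h_3·m_4 = 6(s'(5) - Δ_3) = 30.
Solving the tridiagonal system: m_0 = -571/16, m_1 = 139/8, m_2 = -425/32, m_3 = 47/16, m_4 = 433/32.
On [1, 3], s(x) = -2 - 165/32·(x - 1) + 139/16·(x - 1)² - 327/128·(x - 1)³.
With (x - 1) = 1: s(2) = -131/128.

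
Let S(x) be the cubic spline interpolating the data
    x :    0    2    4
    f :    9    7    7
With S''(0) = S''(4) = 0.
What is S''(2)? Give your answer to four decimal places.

Write σ_i for S''(x_i). With h_i = 2, 2 and divided differences Δ_i = -1, 0, the continuity of S' gives the tridiagonal system
  2·σ_0 + 8·σ_1 + 2·σ_2 = 6(Δ_1 - Δ_0) = 6
Natural end conditions: σ_0 = σ_2 = 0.
Hence σ_0 = 0, σ_1 = 3/4, σ_2 = 0.

0.7500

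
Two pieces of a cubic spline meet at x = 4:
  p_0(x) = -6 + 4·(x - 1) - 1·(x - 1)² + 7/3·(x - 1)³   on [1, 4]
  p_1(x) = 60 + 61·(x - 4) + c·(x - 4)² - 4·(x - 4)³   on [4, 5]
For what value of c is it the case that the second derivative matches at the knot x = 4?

p_0''(x) = -2 + 14·(x - 1), so p_0''(4) = 40. On the right, p_1''(4) = 2c, so c = 20.

20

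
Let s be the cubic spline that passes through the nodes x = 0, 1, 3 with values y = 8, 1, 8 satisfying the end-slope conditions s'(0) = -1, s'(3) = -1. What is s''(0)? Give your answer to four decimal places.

With σ_i denoting the second derivative at x_i, h_i = 1, 2, and Δ_i = (y_(i+1) − y_i)/h_i = -7, 7/2:
  1·σ_0 + 6·σ_1 + 2·σ_2 = 6(Δ_1 - Δ_0) = 63
Clamped end conditions give two more equations: 2h_0·σ_0 + h_0·σ_1 = 6(Δ_0 - s'(0)) = -36 and h_1·σ_1 + 2h_1·σ_2 = 6(s'(3) - Δ_1) = -27.
Forward elimination and back-substitution give σ_0 = -57/2, σ_1 = 21, σ_2 = -69/4.

-28.5000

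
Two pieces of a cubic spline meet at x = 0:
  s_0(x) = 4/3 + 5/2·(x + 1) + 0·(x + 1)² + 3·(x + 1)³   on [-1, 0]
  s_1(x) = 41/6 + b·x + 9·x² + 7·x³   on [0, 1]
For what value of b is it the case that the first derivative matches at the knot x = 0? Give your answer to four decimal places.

s_0'(x) = 5/2 + 0·(x + 1) + 9·(x + 1)², so s_0'(0) = 23/2. On the right, s_1'(0) = b, so b = 23/2.

11.5000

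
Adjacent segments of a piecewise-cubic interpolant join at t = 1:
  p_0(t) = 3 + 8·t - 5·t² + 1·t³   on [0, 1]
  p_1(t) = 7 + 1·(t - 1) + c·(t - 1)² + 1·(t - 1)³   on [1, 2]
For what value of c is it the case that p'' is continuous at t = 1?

p_0''(t) = -10 + 6·t, so p_0''(1) = -4. On the right, p_1''(1) = 2c, so c = -2.

-2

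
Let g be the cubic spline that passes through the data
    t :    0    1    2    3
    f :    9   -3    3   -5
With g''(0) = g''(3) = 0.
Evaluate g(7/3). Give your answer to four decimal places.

2.1605

With M_i denoting the second derivative at x_i, h_i = 1, 1, 1, and Δ_i = (y_(i+1) − y_i)/h_i = -12, 6, -8:
  1·M_0 + 4·M_1 + 1·M_2 = 6(Δ_1 - Δ_0) = 108
  1·M_1 + 4·M_2 + 1·M_3 = 6(Δ_2 - Δ_1) = -84
Natural end conditions: M_0 = M_3 = 0.
Hence M_0 = 0, M_1 = 172/5, M_2 = -148/5, M_3 = 0.
On [2, 3], g(t) = 3 + 28/15·(t - 2) - 74/5·(t - 2)² + 74/15·(t - 2)³.
With (t - 2) = 1/3: g(7/3) = 175/81.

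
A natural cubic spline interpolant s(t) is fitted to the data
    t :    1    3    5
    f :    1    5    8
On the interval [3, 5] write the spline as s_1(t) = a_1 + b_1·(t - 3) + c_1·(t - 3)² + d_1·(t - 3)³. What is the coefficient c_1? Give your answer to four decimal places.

Let m_i = s''(x_i). Step sizes h_i = 2, 2; slopes of the chords Δ_i = (y_(i+1) - y_i)/h_i = 2, 3/2.
  2·m_0 + 8·m_1 + 2·m_2 = 6(Δ_1 - Δ_0) = -3
Natural end conditions: m_0 = m_2 = 0.
Solving the tridiagonal system: m_0 = 0, m_1 = -3/8, m_2 = 0.
On [3, 5], with s_1(t) = a_1 + b_1·(t - 3) + c_1·(t - 3)² + d_1·(t - 3)³: c_1 = m_1/2 = -3/16, d_1 = (m_2 - m_1)/(6h_1) = 1/32, b_1 = Δ_1 - h_1(2m_1 + m_2)/6 = 7/4.

-0.1875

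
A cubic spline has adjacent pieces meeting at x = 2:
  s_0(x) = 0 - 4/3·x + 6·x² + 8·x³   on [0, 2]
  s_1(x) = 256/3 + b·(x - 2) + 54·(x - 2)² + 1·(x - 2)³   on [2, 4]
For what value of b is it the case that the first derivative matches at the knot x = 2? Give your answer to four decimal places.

s_0'(x) = -4/3 + 12·x + 24·x², so s_0'(2) = 356/3. On the right, s_1'(2) = b, so b = 356/3.

118.6667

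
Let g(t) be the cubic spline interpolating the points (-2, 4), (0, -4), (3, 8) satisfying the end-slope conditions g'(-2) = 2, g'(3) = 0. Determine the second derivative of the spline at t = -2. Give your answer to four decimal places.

Put M_i = g'' at the i-th knot. Here h = (2, 3) and Δ = (-4, 4), so the interior equations h_(i-1)·M_(i-1) + 2(h_(i-1)+h_i)·M_i + h_i·M_(i+1) = 6(Δ_i − Δ_(i-1)) read
  2·M_0 + 10·M_1 + 3·M_2 = 6(Δ_1 - Δ_0) = 48
Clamped end conditions give two more equations: 2h_0·M_0 + h_0·M_1 = 6(Δ_0 - g'(-2)) = -36 and h_1·M_1 + 2h_1·M_2 = 6(g'(3) - Δ_1) = -24.
Solving the tridiagonal system: M_0 = -71/5, M_1 = 52/5, M_2 = -46/5.

-14.2000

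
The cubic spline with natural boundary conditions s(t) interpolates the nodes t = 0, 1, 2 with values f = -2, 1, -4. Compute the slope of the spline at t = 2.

Let m_i = s''(x_i). Step sizes h_i = 1, 1; slopes of the chords Δ_i = (y_(i+1) - y_i)/h_i = 3, -5.
  1·m_0 + 4·m_1 + 1·m_2 = 6(Δ_1 - Δ_0) = -48
Natural end conditions: m_0 = m_2 = 0.
Hence m_0 = 0, m_1 = -12, m_2 = 0.
On [1, 2], s'(t) = b_1 + 2c_1·(t - 1) + 3d_1·(t - 1)² with b_1 = Δ_1 - h_1(2m_1 + m_2)/6 = -1, c_1 = m_1/2 = -6, d_1 = (m_2 - m_1)/(6h_1) = 2. So s'(2) = -7.

-7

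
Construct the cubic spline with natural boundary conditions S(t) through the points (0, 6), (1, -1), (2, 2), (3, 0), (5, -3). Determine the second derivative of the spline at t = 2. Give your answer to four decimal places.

-12.6977

With M_i denoting the second derivative at x_i, h_i = 1, 1, 1, 2, and Δ_i = (y_(i+1) − y_i)/h_i = -7, 3, -2, -3/2:
  1·M_0 + 4·M_1 + 1·M_2 = 6(Δ_1 - Δ_0) = 60
  1·M_1 + 4·M_2 + 1·M_3 = 6(Δ_2 - Δ_1) = -30
  1·M_2 + 6·M_3 + 2·M_4 = 6(Δ_3 - Δ_2) = 3
Natural end conditions: M_0 = M_4 = 0.
Forward elimination and back-substitution give M_0 = 0, M_1 = 1563/86, M_2 = -546/43, M_3 = 225/86, M_4 = 0.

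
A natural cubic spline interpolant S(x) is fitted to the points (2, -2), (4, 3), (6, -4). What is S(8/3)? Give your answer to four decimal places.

0.5556

Put M_i = S'' at the i-th knot. Here h = (2, 2) and Δ = (5/2, -7/2), so the interior equations h_(i-1)·M_(i-1) + 2(h_(i-1)+h_i)·M_i + h_i·M_(i+1) = 6(Δ_i − Δ_(i-1)) read
  2·M_0 + 8·M_1 + 2·M_2 = 6(Δ_1 - Δ_0) = -36
Natural end conditions: M_0 = M_2 = 0.
Solving: M_0 = 0, M_1 = -9/2, M_2 = 0.
On [2, 4], S(x) = -2 + 4·(x - 2) + 0·(x - 2)² - 3/8·(x - 2)³.
With (x - 2) = 2/3: S(8/3) = 5/9.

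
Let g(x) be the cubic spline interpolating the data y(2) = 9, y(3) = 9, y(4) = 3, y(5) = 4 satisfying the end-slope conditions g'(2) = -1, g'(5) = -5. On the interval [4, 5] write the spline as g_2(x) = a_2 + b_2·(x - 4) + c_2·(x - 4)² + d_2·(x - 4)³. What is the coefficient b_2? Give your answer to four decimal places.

-1.5333

With M_i denoting the second derivative at x_i, h_i = 1, 1, 1, and Δ_i = (y_(i+1) − y_i)/h_i = 0, -6, 1:
  1·M_0 + 4·M_1 + 1·M_2 = 6(Δ_1 - Δ_0) = -36
  1·M_1 + 4·M_2 + 1·M_3 = 6(Δ_2 - Δ_1) = 42
Clamped end conditions give two more equations: 2h_0·M_0 + h_0·M_1 = 6(Δ_0 - g'(2)) = 6 and h_2·M_2 + 2h_2·M_3 = 6(g'(5) - Δ_2) = -36.
Hence M_0 = 176/15, M_1 = -262/15, M_2 = 332/15, M_3 = -436/15.
On [4, 5], with g_2(x) = a_2 + b_2·(x - 4) + c_2·(x - 4)² + d_2·(x - 4)³: c_2 = M_2/2 = 166/15, d_2 = (M_3 - M_2)/(6h_2) = -128/15, b_2 = Δ_2 - h_2(2M_2 + M_3)/6 = -23/15.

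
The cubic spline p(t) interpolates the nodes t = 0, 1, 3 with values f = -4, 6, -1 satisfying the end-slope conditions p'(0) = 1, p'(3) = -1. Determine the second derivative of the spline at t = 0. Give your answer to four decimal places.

39.8333

Let m_i = p''(x_i). Step sizes h_i = 1, 2; slopes of the chords Δ_i = (y_(i+1) - y_i)/h_i = 10, -7/2.
  1·m_0 + 6·m_1 + 2·m_2 = 6(Δ_1 - Δ_0) = -81
Clamped end conditions give two more equations: 2h_0·m_0 + h_0·m_1 = 6(Δ_0 - p'(0)) = 54 and h_1·m_1 + 2h_1·m_2 = 6(p'(3) - Δ_1) = 15.
Solving the tridiagonal system: m_0 = 239/6, m_1 = -77/3, m_2 = 199/12.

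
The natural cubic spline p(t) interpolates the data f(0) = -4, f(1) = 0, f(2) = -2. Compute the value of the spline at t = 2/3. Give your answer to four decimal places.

-0.7778

Write M_i for p''(x_i). With h_i = 1, 1 and divided differences Δ_i = 4, -2, the continuity of p' gives the tridiagonal system
  1·M_0 + 4·M_1 + 1·M_2 = 6(Δ_1 - Δ_0) = -36
Natural end conditions: M_0 = M_2 = 0.
Solving the tridiagonal system: M_0 = 0, M_1 = -9, M_2 = 0.
On [0, 1], p(t) = -4 + 11/2·t + 0·t² - 3/2·t³.
With t = 2/3: p(2/3) = -7/9.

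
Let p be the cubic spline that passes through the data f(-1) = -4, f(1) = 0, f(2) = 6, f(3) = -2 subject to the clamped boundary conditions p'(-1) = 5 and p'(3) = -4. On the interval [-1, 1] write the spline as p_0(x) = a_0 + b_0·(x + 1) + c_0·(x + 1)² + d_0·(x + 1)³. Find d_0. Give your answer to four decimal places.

Let m_i = p''(x_i). Step sizes h_i = 2, 1, 1; slopes of the chords Δ_i = (y_(i+1) - y_i)/h_i = 2, 6, -8.
  2·m_0 + 6·m_1 + 1·m_2 = 6(Δ_1 - Δ_0) = 24
  1·m_1 + 4·m_2 + 1·m_3 = 6(Δ_2 - Δ_1) = -84
Clamped end conditions give two more equations: 2h_0·m_0 + h_0·m_1 = 6(Δ_0 - p'(-1)) = -18 and h_2·m_2 + 2h_2·m_3 = 6(p'(3) - Δ_2) = 24.
Solving the tridiagonal system: m_0 = -120/11, m_1 = 141/11, m_2 = -342/11, m_3 = 303/11.
On [-1, 1], with p_0(x) = a_0 + b_0·(x + 1) + c_0·(x + 1)² + d_0·(x + 1)³: c_0 = m_0/2 = -60/11, d_0 = (m_1 - m_0)/(6h_0) = 87/44, b_0 = Δ_0 - h_0(2m_0 + m_1)/6 = 5.

1.9773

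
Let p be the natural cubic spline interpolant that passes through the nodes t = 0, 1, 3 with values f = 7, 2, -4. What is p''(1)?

With M_i denoting the second derivative at x_i, h_i = 1, 2, and Δ_i = (y_(i+1) − y_i)/h_i = -5, -3:
  1·M_0 + 6·M_1 + 2·M_2 = 6(Δ_1 - Δ_0) = 12
Natural end conditions: M_0 = M_2 = 0.
Forward elimination and back-substitution give M_0 = 0, M_1 = 2, M_2 = 0.

2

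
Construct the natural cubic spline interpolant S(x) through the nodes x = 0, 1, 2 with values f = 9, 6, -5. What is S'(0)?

-1

Let M_i = S''(x_i). Step sizes h_i = 1, 1; slopes of the chords Δ_i = (y_(i+1) - y_i)/h_i = -3, -11.
  1·M_0 + 4·M_1 + 1·M_2 = 6(Δ_1 - Δ_0) = -48
Natural end conditions: M_0 = M_2 = 0.
Solving the tridiagonal system: M_0 = 0, M_1 = -12, M_2 = 0.
On [0, 1], S'(x) = b_0 + 2c_0·x + 3d_0·x² with b_0 = Δ_0 - h_0(2M_0 + M_1)/6 = -1, c_0 = M_0/2 = 0, d_0 = (M_1 - M_0)/(6h_0) = -2. So S'(0) = -1.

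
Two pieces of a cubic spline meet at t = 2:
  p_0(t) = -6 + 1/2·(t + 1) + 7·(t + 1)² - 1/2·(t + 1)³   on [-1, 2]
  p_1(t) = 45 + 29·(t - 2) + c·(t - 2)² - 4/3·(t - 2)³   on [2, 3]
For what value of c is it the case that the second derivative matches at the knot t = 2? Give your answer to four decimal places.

p_0''(t) = 14 - 3·(t + 1), so p_0''(2) = 5. On the right, p_1''(2) = 2c, so c = 5/2.

2.5000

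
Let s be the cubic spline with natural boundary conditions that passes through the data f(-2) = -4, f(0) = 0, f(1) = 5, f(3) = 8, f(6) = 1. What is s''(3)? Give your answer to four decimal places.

Put M_i = s'' at the i-th knot. Here h = (2, 1, 2, 3) and Δ = (2, 5, 3/2, -7/3), so the interior equations h_(i-1)·M_(i-1) + 2(h_(i-1)+h_i)·M_i + h_i·M_(i+1) = 6(Δ_i − Δ_(i-1)) read
  2·M_0 + 6·M_1 + 1·M_2 = 6(Δ_1 - Δ_0) = 18
  1·M_1 + 6·M_2 + 2·M_3 = 6(Δ_2 - Δ_1) = -21
  2·M_2 + 10·M_3 + 3·M_4 = 6(Δ_3 - Δ_2) = -23
Natural end conditions: M_0 = M_4 = 0.
Forward elimination and back-substitution give M_0 = 0, M_1 = 586/163, M_2 = -582/163, M_3 = -517/326, M_4 = 0.

-1.5859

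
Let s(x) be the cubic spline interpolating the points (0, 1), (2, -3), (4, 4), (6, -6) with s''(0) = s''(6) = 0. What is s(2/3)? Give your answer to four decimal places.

-1.5383

Let m_i = s''(x_i). Step sizes h_i = 2, 2, 2; slopes of the chords Δ_i = (y_(i+1) - y_i)/h_i = -2, 7/2, -5.
  2·m_0 + 8·m_1 + 2·m_2 = 6(Δ_1 - Δ_0) = 33
  2·m_1 + 8·m_2 + 2·m_3 = 6(Δ_2 - Δ_1) = -51
Natural end conditions: m_0 = m_3 = 0.
Solving the tridiagonal system: m_0 = 0, m_1 = 61/10, m_2 = -79/10, m_3 = 0.
On [0, 2], s(x) = 1 - 121/30·x + 0·x² + 61/120·x³.
With x = 2/3: s(2/3) = -623/405.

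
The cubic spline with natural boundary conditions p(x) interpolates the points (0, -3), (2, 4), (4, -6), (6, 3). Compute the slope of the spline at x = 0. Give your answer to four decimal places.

Write M_i for p''(x_i). With h_i = 2, 2, 2 and divided differences Δ_i = 7/2, -5, 9/2, the continuity of p' gives the tridiagonal system
  2·M_0 + 8·M_1 + 2·M_2 = 6(Δ_1 - Δ_0) = -51
  2·M_1 + 8·M_2 + 2·M_3 = 6(Δ_2 - Δ_1) = 57
Natural end conditions: M_0 = M_3 = 0.
Hence M_0 = 0, M_1 = -87/10, M_2 = 93/10, M_3 = 0.
On [0, 2], p'(x) = b_0 + 2c_0·x + 3d_0·x² with b_0 = Δ_0 - h_0(2M_0 + M_1)/6 = 32/5, c_0 = M_0/2 = 0, d_0 = (M_1 - M_0)/(6h_0) = -29/40. So p'(0) = 32/5.

6.4000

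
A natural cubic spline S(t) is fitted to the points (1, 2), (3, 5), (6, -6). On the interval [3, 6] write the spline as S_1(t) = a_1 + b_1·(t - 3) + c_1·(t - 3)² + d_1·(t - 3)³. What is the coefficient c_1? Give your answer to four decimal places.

-1.5500

Let σ_i = S''(x_i). Step sizes h_i = 2, 3; slopes of the chords Δ_i = (y_(i+1) - y_i)/h_i = 3/2, -11/3.
  2·σ_0 + 10·σ_1 + 3·σ_2 = 6(Δ_1 - Δ_0) = -31
Natural end conditions: σ_0 = σ_2 = 0.
Solving: σ_0 = 0, σ_1 = -31/10, σ_2 = 0.
On [3, 6], with S_1(t) = a_1 + b_1·(t - 3) + c_1·(t - 3)² + d_1·(t - 3)³: c_1 = σ_1/2 = -31/20, d_1 = (σ_2 - σ_1)/(6h_1) = 31/180, b_1 = Δ_1 - h_1(2σ_1 + σ_2)/6 = -17/30.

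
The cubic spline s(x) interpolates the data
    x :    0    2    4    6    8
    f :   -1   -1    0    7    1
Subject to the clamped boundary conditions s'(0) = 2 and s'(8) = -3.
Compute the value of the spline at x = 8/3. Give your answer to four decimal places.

-1.4762

Write m_i for s''(x_i). With h_i = 2, 2, 2, 2 and divided differences Δ_i = 0, 1/2, 7/2, -3, the continuity of s' gives the tridiagonal system
  2·m_0 + 8·m_1 + 2·m_2 = 6(Δ_1 - Δ_0) = 3
  2·m_1 + 8·m_2 + 2·m_3 = 6(Δ_2 - Δ_1) = 18
  2·m_2 + 8·m_3 + 2·m_4 = 6(Δ_3 - Δ_2) = -39
Clamped end conditions give two more equations: 2h_0·m_0 + h_0·m_1 = 6(Δ_0 - s'(0)) = -12 and h_3·m_3 + 2h_3·m_4 = 6(s'(8) - Δ_3) = 0.
Forward elimination and back-substitution give m_0 = -173/56, m_1 = 5/28, m_2 = 31/8, m_3 = -187/28, m_4 = 187/56.
On [2, 4], s(x) = -1 - 51/56·(x - 2) + 5/56·(x - 2)² + 69/224·(x - 2)³.
With (x - 2) = 2/3: s(8/3) = -31/21.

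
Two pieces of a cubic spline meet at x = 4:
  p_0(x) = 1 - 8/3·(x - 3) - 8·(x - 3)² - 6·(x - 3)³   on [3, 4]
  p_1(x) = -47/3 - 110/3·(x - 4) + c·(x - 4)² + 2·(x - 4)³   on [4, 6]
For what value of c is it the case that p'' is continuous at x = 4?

p_0''(x) = -16 - 36·(x - 3), so p_0''(4) = -52. On the right, p_1''(4) = 2c, so c = -26.

-26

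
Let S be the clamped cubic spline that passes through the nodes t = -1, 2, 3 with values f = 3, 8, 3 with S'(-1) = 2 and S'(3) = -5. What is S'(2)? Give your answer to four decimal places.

-3.3750

With m_i denoting the second derivative at x_i, h_i = 3, 1, and Δ_i = (y_(i+1) − y_i)/h_i = 5/3, -5:
  3·m_0 + 8·m_1 + 1·m_2 = 6(Δ_1 - Δ_0) = -40
Clamped end conditions give two more equations: 2h_0·m_0 + h_0·m_1 = 6(Δ_0 - S'(-1)) = -2 and h_1·m_1 + 2h_1·m_2 = 6(S'(3) - Δ_1) = 0.
Forward elimination and back-substitution give m_0 = 35/12, m_1 = -13/2, m_2 = 13/4.
On [2, 3], S'(t) = b_1 + 2c_1·(t - 2) + 3d_1·(t - 2)² with b_1 = Δ_1 - h_1(2m_1 + m_2)/6 = -27/8, c_1 = m_1/2 = -13/4, d_1 = (m_2 - m_1)/(6h_1) = 13/8. So S'(2) = -27/8.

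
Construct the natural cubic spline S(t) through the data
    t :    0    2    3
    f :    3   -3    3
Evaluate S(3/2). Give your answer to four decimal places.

-3.4688

Write σ_i for S''(x_i). With h_i = 2, 1 and divided differences Δ_i = -3, 6, the continuity of S' gives the tridiagonal system
  2·σ_0 + 6·σ_1 + 1·σ_2 = 6(Δ_1 - Δ_0) = 54
Natural end conditions: σ_0 = σ_2 = 0.
Hence σ_0 = 0, σ_1 = 9, σ_2 = 0.
On [0, 2], S(t) = 3 - 6·t + 0·t² + 3/4·t³.
With t = 3/2: S(3/2) = -111/32.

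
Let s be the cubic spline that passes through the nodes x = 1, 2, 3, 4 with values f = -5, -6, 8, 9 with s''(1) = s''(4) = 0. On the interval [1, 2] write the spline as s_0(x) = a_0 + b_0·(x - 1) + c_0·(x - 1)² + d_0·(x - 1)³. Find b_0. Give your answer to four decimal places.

-5.8667

Write m_i for s''(x_i). With h_i = 1, 1, 1 and divided differences Δ_i = -1, 14, 1, the continuity of s' gives the tridiagonal system
  1·m_0 + 4·m_1 + 1·m_2 = 6(Δ_1 - Δ_0) = 90
  1·m_1 + 4·m_2 + 1·m_3 = 6(Δ_2 - Δ_1) = -78
Natural end conditions: m_0 = m_3 = 0.
Solving the tridiagonal system: m_0 = 0, m_1 = 146/5, m_2 = -134/5, m_3 = 0.
On [1, 2], with s_0(x) = a_0 + b_0·(x - 1) + c_0·(x - 1)² + d_0·(x - 1)³: c_0 = m_0/2 = 0, d_0 = (m_1 - m_0)/(6h_0) = 73/15, b_0 = Δ_0 - h_0(2m_0 + m_1)/6 = -88/15.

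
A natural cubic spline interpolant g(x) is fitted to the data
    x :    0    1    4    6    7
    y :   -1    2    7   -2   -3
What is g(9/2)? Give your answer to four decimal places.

5.0356

Let M_i = g''(x_i). Step sizes h_i = 1, 3, 2, 1; slopes of the chords Δ_i = (y_(i+1) - y_i)/h_i = 3, 5/3, -9/2, -1.
  1·M_0 + 8·M_1 + 3·M_2 = 6(Δ_1 - Δ_0) = -8
  3·M_1 + 10·M_2 + 2·M_3 = 6(Δ_2 - Δ_1) = -37
  2·M_2 + 6·M_3 + 1·M_4 = 6(Δ_3 - Δ_2) = 21
Natural end conditions: M_0 = M_4 = 0.
Forward elimination and back-substitution give M_0 = 0, M_1 = 172/197, M_2 = -984/197, M_3 = 2035/394, M_4 = 0.
On [4, 6], g(x) = 7 - 1709/591·(x - 4) - 492/197·(x - 4)² + 4003/4728·(x - 4)³.
With (x - 4) = 1/2: g(9/2) = 63489/12608.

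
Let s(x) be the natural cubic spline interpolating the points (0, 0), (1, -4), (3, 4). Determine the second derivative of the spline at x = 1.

8

With m_i denoting the second derivative at x_i, h_i = 1, 2, and Δ_i = (y_(i+1) − y_i)/h_i = -4, 4:
  1·m_0 + 6·m_1 + 2·m_2 = 6(Δ_1 - Δ_0) = 48
Natural end conditions: m_0 = m_2 = 0.
Forward elimination and back-substitution give m_0 = 0, m_1 = 8, m_2 = 0.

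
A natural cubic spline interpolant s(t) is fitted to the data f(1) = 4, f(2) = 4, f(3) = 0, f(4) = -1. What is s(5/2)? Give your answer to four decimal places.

2.0750

Let σ_i = s''(x_i). Step sizes h_i = 1, 1, 1; slopes of the chords Δ_i = (y_(i+1) - y_i)/h_i = 0, -4, -1.
  1·σ_0 + 4·σ_1 + 1·σ_2 = 6(Δ_1 - Δ_0) = -24
  1·σ_1 + 4·σ_2 + 1·σ_3 = 6(Δ_2 - Δ_1) = 18
Natural end conditions: σ_0 = σ_3 = 0.
Forward elimination and back-substitution give σ_0 = 0, σ_1 = -38/5, σ_2 = 32/5, σ_3 = 0.
On [2, 3], s(t) = 4 - 38/15·(t - 2) - 19/5·(t - 2)² + 7/3·(t - 2)³.
With (t - 2) = 1/2: s(5/2) = 83/40.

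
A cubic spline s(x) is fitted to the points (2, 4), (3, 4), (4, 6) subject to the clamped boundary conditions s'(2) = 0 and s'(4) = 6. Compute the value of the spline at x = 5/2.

4

Let m_i = s''(x_i). Step sizes h_i = 1, 1; slopes of the chords Δ_i = (y_(i+1) - y_i)/h_i = 0, 2.
  1·m_0 + 4·m_1 + 1·m_2 = 6(Δ_1 - Δ_0) = 12
Clamped end conditions give two more equations: 2h_0·m_0 + h_0·m_1 = 6(Δ_0 - s'(2)) = 0 and h_1·m_1 + 2h_1·m_2 = 6(s'(4) - Δ_1) = 24.
Forward elimination and back-substitution give m_0 = 0, m_1 = 0, m_2 = 12.
On [2, 3], s(x) = 4 + 0·(x - 2) + 0·(x - 2)² + 0·(x - 2)³.
With (x - 2) = 1/2: s(5/2) = 4.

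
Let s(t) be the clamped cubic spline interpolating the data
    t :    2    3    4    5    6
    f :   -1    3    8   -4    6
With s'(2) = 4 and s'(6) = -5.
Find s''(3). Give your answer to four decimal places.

14.5714

With σ_i denoting the second derivative at x_i, h_i = 1, 1, 1, 1, and Δ_i = (y_(i+1) − y_i)/h_i = 4, 5, -12, 10:
  1·σ_0 + 4·σ_1 + 1·σ_2 = 6(Δ_1 - Δ_0) = 6
  1·σ_1 + 4·σ_2 + 1·σ_3 = 6(Δ_2 - Δ_1) = -102
  1·σ_2 + 4·σ_3 + 1·σ_4 = 6(Δ_3 - Δ_2) = 132
Clamped end conditions give two more equations: 2h_0·σ_0 + h_0·σ_1 = 6(Δ_0 - s'(2)) = 0 and h_3·σ_3 + 2h_3·σ_4 = 6(s'(6) - Δ_3) = -90.
Solving the tridiagonal system: σ_0 = -51/7, σ_1 = 102/7, σ_2 = -45, σ_3 = 444/7, σ_4 = -537/7.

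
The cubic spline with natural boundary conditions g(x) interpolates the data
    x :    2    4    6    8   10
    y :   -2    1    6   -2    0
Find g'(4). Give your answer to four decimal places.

3.1429

Let M_i = g''(x_i). Step sizes h_i = 2, 2, 2, 2; slopes of the chords Δ_i = (y_(i+1) - y_i)/h_i = 3/2, 5/2, -4, 1.
  2·M_0 + 8·M_1 + 2·M_2 = 6(Δ_1 - Δ_0) = 6
  2·M_1 + 8·M_2 + 2·M_3 = 6(Δ_2 - Δ_1) = -39
  2·M_2 + 8·M_3 + 2·M_4 = 6(Δ_3 - Δ_2) = 30
Natural end conditions: M_0 = M_4 = 0.
Solving: M_0 = 0, M_1 = 69/28, M_2 = -48/7, M_3 = 153/28, M_4 = 0.
On [4, 6], g'(x) = b_1 + 2c_1·(x - 4) + 3d_1·(x - 4)² with b_1 = Δ_1 - h_1(2M_1 + M_2)/6 = 22/7, c_1 = M_1/2 = 69/56, d_1 = (M_2 - M_1)/(6h_1) = -87/112. So g'(4) = 22/7.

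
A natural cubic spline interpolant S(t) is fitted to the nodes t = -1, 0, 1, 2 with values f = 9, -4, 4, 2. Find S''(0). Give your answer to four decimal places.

37.6000

Put M_i = S'' at the i-th knot. Here h = (1, 1, 1) and Δ = (-13, 8, -2), so the interior equations h_(i-1)·M_(i-1) + 2(h_(i-1)+h_i)·M_i + h_i·M_(i+1) = 6(Δ_i − Δ_(i-1)) read
  1·M_0 + 4·M_1 + 1·M_2 = 6(Δ_1 - Δ_0) = 126
  1·M_1 + 4·M_2 + 1·M_3 = 6(Δ_2 - Δ_1) = -60
Natural end conditions: M_0 = M_3 = 0.
Solving the tridiagonal system: M_0 = 0, M_1 = 188/5, M_2 = -122/5, M_3 = 0.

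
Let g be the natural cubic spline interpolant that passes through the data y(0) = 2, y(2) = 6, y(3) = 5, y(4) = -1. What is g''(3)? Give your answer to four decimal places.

-7.0435

With σ_i denoting the second derivative at x_i, h_i = 2, 1, 1, and Δ_i = (y_(i+1) − y_i)/h_i = 2, -1, -6:
  2·σ_0 + 6·σ_1 + 1·σ_2 = 6(Δ_1 - Δ_0) = -18
  1·σ_1 + 4·σ_2 + 1·σ_3 = 6(Δ_2 - Δ_1) = -30
Natural end conditions: σ_0 = σ_3 = 0.
Forward elimination and back-substitution give σ_0 = 0, σ_1 = -42/23, σ_2 = -162/23, σ_3 = 0.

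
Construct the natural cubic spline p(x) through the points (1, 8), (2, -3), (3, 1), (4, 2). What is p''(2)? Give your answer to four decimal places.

Let m_i = p''(x_i). Step sizes h_i = 1, 1, 1; slopes of the chords Δ_i = (y_(i+1) - y_i)/h_i = -11, 4, 1.
  1·m_0 + 4·m_1 + 1·m_2 = 6(Δ_1 - Δ_0) = 90
  1·m_1 + 4·m_2 + 1·m_3 = 6(Δ_2 - Δ_1) = -18
Natural end conditions: m_0 = m_3 = 0.
Hence m_0 = 0, m_1 = 126/5, m_2 = -54/5, m_3 = 0.

25.2000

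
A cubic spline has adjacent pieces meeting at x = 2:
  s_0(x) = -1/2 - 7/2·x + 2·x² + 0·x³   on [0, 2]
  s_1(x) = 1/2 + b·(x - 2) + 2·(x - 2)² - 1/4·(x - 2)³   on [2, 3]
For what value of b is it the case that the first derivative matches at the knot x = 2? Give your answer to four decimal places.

4.5000

s_0'(x) = -7/2 + 4·x + 0·x², so s_0'(2) = 9/2. On the right, s_1'(2) = b, so b = 9/2.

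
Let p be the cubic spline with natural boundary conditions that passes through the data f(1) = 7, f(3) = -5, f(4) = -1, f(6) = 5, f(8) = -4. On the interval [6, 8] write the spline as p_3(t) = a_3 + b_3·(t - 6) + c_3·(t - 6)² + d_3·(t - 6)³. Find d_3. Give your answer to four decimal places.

0.4502

Let m_i = p''(x_i). Step sizes h_i = 2, 1, 2, 2; slopes of the chords Δ_i = (y_(i+1) - y_i)/h_i = -6, 4, 3, -9/2.
  2·m_0 + 6·m_1 + 1·m_2 = 6(Δ_1 - Δ_0) = 60
  1·m_1 + 6·m_2 + 2·m_3 = 6(Δ_2 - Δ_1) = -6
  2·m_2 + 8·m_3 + 2·m_4 = 6(Δ_3 - Δ_2) = -45
Natural end conditions: m_0 = m_4 = 0.
Solving the tridiagonal system: m_0 = 0, m_1 = 1299/128, m_2 = -57/64, m_3 = -1383/256, m_4 = 0.
On [6, 8], with p_3(t) = a_3 + b_3·(t - 6) + c_3·(t - 6)² + d_3·(t - 6)³: c_3 = m_3/2 = -1383/512, d_3 = (m_4 - m_3)/(6h_3) = 461/1024, b_3 = Δ_3 - h_3(2m_3 + m_4)/6 = -115/128.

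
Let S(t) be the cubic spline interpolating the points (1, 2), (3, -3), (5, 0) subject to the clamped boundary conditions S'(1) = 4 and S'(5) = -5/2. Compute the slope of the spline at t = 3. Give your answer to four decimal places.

Let M_i = S''(x_i). Step sizes h_i = 2, 2; slopes of the chords Δ_i = (y_(i+1) - y_i)/h_i = -5/2, 3/2.
  2·M_0 + 8·M_1 + 2·M_2 = 6(Δ_1 - Δ_0) = 24
Clamped end conditions give two more equations: 2h_0·M_0 + h_0·M_1 = 6(Δ_0 - S'(1)) = -39 and h_1·M_1 + 2h_1·M_2 = 6(S'(5) - Δ_1) = -24.
Forward elimination and back-substitution give M_0 = -115/8, M_1 = 37/4, M_2 = -85/8.
On [3, 5], S'(t) = b_1 + 2c_1·(t - 3) + 3d_1·(t - 3)² with b_1 = Δ_1 - h_1(2M_1 + M_2)/6 = -9/8, c_1 = M_1/2 = 37/8, d_1 = (M_2 - M_1)/(6h_1) = -53/32. So S'(3) = -9/8.

-1.1250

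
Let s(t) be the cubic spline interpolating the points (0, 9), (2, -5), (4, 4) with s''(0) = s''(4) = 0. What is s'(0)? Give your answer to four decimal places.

With m_i denoting the second derivative at x_i, h_i = 2, 2, and Δ_i = (y_(i+1) − y_i)/h_i = -7, 9/2:
  2·m_0 + 8·m_1 + 2·m_2 = 6(Δ_1 - Δ_0) = 69
Natural end conditions: m_0 = m_2 = 0.
Hence m_0 = 0, m_1 = 69/8, m_2 = 0.
On [0, 2], s'(t) = b_0 + 2c_0·t + 3d_0·t² with b_0 = Δ_0 - h_0(2m_0 + m_1)/6 = -79/8, c_0 = m_0/2 = 0, d_0 = (m_1 - m_0)/(6h_0) = 23/32. So s'(0) = -79/8.

-9.8750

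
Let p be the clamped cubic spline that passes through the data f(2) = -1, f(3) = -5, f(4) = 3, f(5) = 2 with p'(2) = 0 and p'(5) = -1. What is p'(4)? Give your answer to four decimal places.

5.0667

Put m_i = p'' at the i-th knot. Here h = (1, 1, 1) and Δ = (-4, 8, -1), so the interior equations h_(i-1)·m_(i-1) + 2(h_(i-1)+h_i)·m_i + h_i·m_(i+1) = 6(Δ_i − Δ_(i-1)) read
  1·m_0 + 4·m_1 + 1·m_2 = 6(Δ_1 - Δ_0) = 72
  1·m_1 + 4·m_2 + 1·m_3 = 6(Δ_2 - Δ_1) = -54
Clamped end conditions give two more equations: 2h_0·m_0 + h_0·m_1 = 6(Δ_0 - p'(2)) = -24 and h_2·m_2 + 2h_2·m_3 = 6(p'(5) - Δ_2) = 0.
Hence m_0 = -412/15, m_1 = 464/15, m_2 = -364/15, m_3 = 182/15.
On [4, 5], p'(t) = b_2 + 2c_2·(t - 4) + 3d_2·(t - 4)² with b_2 = Δ_2 - h_2(2m_2 + m_3)/6 = 76/15, c_2 = m_2/2 = -182/15, d_2 = (m_3 - m_2)/(6h_2) = 91/15. So p'(4) = 76/15.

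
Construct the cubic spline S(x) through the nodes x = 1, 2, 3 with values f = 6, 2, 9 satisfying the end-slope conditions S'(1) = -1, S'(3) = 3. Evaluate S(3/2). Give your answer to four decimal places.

3.6563

Let m_i = S''(x_i). Step sizes h_i = 1, 1; slopes of the chords Δ_i = (y_(i+1) - y_i)/h_i = -4, 7.
  1·m_0 + 4·m_1 + 1·m_2 = 6(Δ_1 - Δ_0) = 66
Clamped end conditions give two more equations: 2h_0·m_0 + h_0·m_1 = 6(Δ_0 - S'(1)) = -18 and h_1·m_1 + 2h_1·m_2 = 6(S'(3) - Δ_1) = -24.
Forward elimination and back-substitution give m_0 = -47/2, m_1 = 29, m_2 = -53/2.
On [1, 2], S(x) = 6 - 1·(x - 1) - 47/4·(x - 1)² + 35/4·(x - 1)³.
With (x - 1) = 1/2: S(3/2) = 117/32.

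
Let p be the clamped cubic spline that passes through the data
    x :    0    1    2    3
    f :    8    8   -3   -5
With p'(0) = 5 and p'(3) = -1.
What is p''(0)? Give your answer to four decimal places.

Put M_i = p'' at the i-th knot. Here h = (1, 1, 1) and Δ = (0, -11, -2), so the interior equations h_(i-1)·M_(i-1) + 2(h_(i-1)+h_i)·M_i + h_i·M_(i+1) = 6(Δ_i − Δ_(i-1)) read
  1·M_0 + 4·M_1 + 1·M_2 = 6(Δ_1 - Δ_0) = -66
  1·M_1 + 4·M_2 + 1·M_3 = 6(Δ_2 - Δ_1) = 54
Clamped end conditions give two more equations: 2h_0·M_0 + h_0·M_1 = 6(Δ_0 - p'(0)) = -30 and h_2·M_2 + 2h_2·M_3 = 6(p'(3) - Δ_2) = 6.
Hence M_0 = -24/5, M_1 = -102/5, M_2 = 102/5, M_3 = -36/5.

-4.8000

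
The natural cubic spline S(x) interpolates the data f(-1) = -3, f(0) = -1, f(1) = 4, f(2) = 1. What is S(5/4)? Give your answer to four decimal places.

4.0156

With M_i denoting the second derivative at x_i, h_i = 1, 1, 1, and Δ_i = (y_(i+1) − y_i)/h_i = 2, 5, -3:
  1·M_0 + 4·M_1 + 1·M_2 = 6(Δ_1 - Δ_0) = 18
  1·M_1 + 4·M_2 + 1·M_3 = 6(Δ_2 - Δ_1) = -48
Natural end conditions: M_0 = M_3 = 0.
Solving the tridiagonal system: M_0 = 0, M_1 = 8, M_2 = -14, M_3 = 0.
On [1, 2], S(x) = 4 + 5/3·(x - 1) - 7·(x - 1)² + 7/3·(x - 1)³.
With (x - 1) = 1/4: S(5/4) = 257/64.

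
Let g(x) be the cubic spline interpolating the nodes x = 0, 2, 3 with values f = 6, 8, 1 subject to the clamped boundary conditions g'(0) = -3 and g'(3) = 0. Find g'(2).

Put σ_i = g'' at the i-th knot. Here h = (2, 1) and Δ = (1, -7), so the interior equations h_(i-1)·σ_(i-1) + 2(h_(i-1)+h_i)·σ_i + h_i·σ_(i+1) = 6(Δ_i − Δ_(i-1)) read
  2·σ_0 + 6·σ_1 + 1·σ_2 = 6(Δ_1 - Δ_0) = -48
Clamped end conditions give two more equations: 2h_0·σ_0 + h_0·σ_1 = 6(Δ_0 - g'(0)) = 24 and h_1·σ_1 + 2h_1·σ_2 = 6(g'(3) - Δ_1) = 42.
Solving: σ_0 = 15, σ_1 = -18, σ_2 = 30.
On [2, 3], g'(x) = b_1 + 2c_1·(x - 2) + 3d_1·(x - 2)² with b_1 = Δ_1 - h_1(2σ_1 + σ_2)/6 = -6, c_1 = σ_1/2 = -9, d_1 = (σ_2 - σ_1)/(6h_1) = 8. So g'(2) = -6.

-6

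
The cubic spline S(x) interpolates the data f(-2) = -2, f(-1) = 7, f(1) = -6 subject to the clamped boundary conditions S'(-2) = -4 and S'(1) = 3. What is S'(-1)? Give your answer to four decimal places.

6.5833

With M_i denoting the second derivative at x_i, h_i = 1, 2, and Δ_i = (y_(i+1) − y_i)/h_i = 9, -13/2:
  1·M_0 + 6·M_1 + 2·M_2 = 6(Δ_1 - Δ_0) = -93
Clamped end conditions give two more equations: 2h_0·M_0 + h_0·M_1 = 6(Δ_0 - S'(-2)) = 78 and h_1·M_1 + 2h_1·M_2 = 6(S'(1) - Δ_1) = 57.
Solving the tridiagonal system: M_0 = 341/6, M_1 = -107/3, M_2 = 385/12.
On [-1, 1], S'(x) = b_1 + 2c_1·(x + 1) + 3d_1·(x + 1)² with b_1 = Δ_1 - h_1(2M_1 + M_2)/6 = 79/12, c_1 = M_1/2 = -107/6, d_1 = (M_2 - M_1)/(6h_1) = 271/48. So S'(-1) = 79/12.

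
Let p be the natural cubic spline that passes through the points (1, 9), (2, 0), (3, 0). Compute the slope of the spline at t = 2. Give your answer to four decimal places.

Put σ_i = p'' at the i-th knot. Here h = (1, 1) and Δ = (-9, 0), so the interior equations h_(i-1)·σ_(i-1) + 2(h_(i-1)+h_i)·σ_i + h_i·σ_(i+1) = 6(Δ_i − Δ_(i-1)) read
  1·σ_0 + 4·σ_1 + 1·σ_2 = 6(Δ_1 - Δ_0) = 54
Natural end conditions: σ_0 = σ_2 = 0.
Solving: σ_0 = 0, σ_1 = 27/2, σ_2 = 0.
On [2, 3], p'(t) = b_1 + 2c_1·(t - 2) + 3d_1·(t - 2)² with b_1 = Δ_1 - h_1(2σ_1 + σ_2)/6 = -9/2, c_1 = σ_1/2 = 27/4, d_1 = (σ_2 - σ_1)/(6h_1) = -9/4. So p'(2) = -9/2.

-4.5000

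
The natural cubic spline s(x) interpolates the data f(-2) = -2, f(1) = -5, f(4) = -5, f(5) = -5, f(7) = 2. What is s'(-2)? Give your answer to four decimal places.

Write σ_i for s''(x_i). With h_i = 3, 3, 1, 2 and divided differences Δ_i = -1, 0, 0, 7/2, the continuity of s' gives the tridiagonal system
  3·σ_0 + 12·σ_1 + 3·σ_2 = 6(Δ_1 - Δ_0) = 6
  3·σ_1 + 8·σ_2 + 1·σ_3 = 6(Δ_2 - Δ_1) = 0
  1·σ_2 + 6·σ_3 + 2·σ_4 = 6(Δ_3 - Δ_2) = 21
Natural end conditions: σ_0 = σ_4 = 0.
Hence σ_0 = 0, σ_1 = 23/34, σ_2 = -12/17, σ_3 = 123/34, σ_4 = 0.
On [-2, 1], s'(x) = b_0 + 2c_0·(x + 2) + 3d_0·(x + 2)² with b_0 = Δ_0 - h_0(2σ_0 + σ_1)/6 = -91/68, c_0 = σ_0/2 = 0, d_0 = (σ_1 - σ_0)/(6h_0) = 23/612. So s'(-2) = -91/68.

-1.3382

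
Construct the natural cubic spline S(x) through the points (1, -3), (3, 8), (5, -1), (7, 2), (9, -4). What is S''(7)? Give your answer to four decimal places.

Put M_i = S'' at the i-th knot. Here h = (2, 2, 2, 2) and Δ = (11/2, -9/2, 3/2, -3), so the interior equations h_(i-1)·M_(i-1) + 2(h_(i-1)+h_i)·M_i + h_i·M_(i+1) = 6(Δ_i − Δ_(i-1)) read
  2·M_0 + 8·M_1 + 2·M_2 = 6(Δ_1 - Δ_0) = -60
  2·M_1 + 8·M_2 + 2·M_3 = 6(Δ_2 - Δ_1) = 36
  2·M_2 + 8·M_3 + 2·M_4 = 6(Δ_3 - Δ_2) = -27
Natural end conditions: M_0 = M_4 = 0.
Solving the tridiagonal system: M_0 = 0, M_1 = -153/16, M_2 = 33/4, M_3 = -87/16, M_4 = 0.

-5.4375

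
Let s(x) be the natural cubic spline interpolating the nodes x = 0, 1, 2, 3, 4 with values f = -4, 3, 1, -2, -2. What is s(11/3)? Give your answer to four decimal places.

With σ_i denoting the second derivative at x_i, h_i = 1, 1, 1, 1, and Δ_i = (y_(i+1) − y_i)/h_i = 7, -2, -3, 0:
  1·σ_0 + 4·σ_1 + 1·σ_2 = 6(Δ_1 - Δ_0) = -54
  1·σ_1 + 4·σ_2 + 1·σ_3 = 6(Δ_2 - Δ_1) = -6
  1·σ_2 + 4·σ_3 + 1·σ_4 = 6(Δ_3 - Δ_2) = 18
Natural end conditions: σ_0 = σ_4 = 0.
Solving: σ_0 = 0, σ_1 = -96/7, σ_2 = 6/7, σ_3 = 30/7, σ_4 = 0.
On [3, 4], s(x) = -2 - 10/7·(x - 3) + 15/7·(x - 3)² - 5/7·(x - 3)³.
With (x - 3) = 2/3: s(11/3) = -418/189.

-2.2116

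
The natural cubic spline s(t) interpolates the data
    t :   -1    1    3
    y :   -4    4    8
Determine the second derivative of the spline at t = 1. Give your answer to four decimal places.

Put M_i = s'' at the i-th knot. Here h = (2, 2) and Δ = (4, 2), so the interior equations h_(i-1)·M_(i-1) + 2(h_(i-1)+h_i)·M_i + h_i·M_(i+1) = 6(Δ_i − Δ_(i-1)) read
  2·M_0 + 8·M_1 + 2·M_2 = 6(Δ_1 - Δ_0) = -12
Natural end conditions: M_0 = M_2 = 0.
Hence M_0 = 0, M_1 = -3/2, M_2 = 0.

-1.5000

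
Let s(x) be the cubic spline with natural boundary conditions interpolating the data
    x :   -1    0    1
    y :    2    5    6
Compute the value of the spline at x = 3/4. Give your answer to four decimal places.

5.8672

Let m_i = s''(x_i). Step sizes h_i = 1, 1; slopes of the chords Δ_i = (y_(i+1) - y_i)/h_i = 3, 1.
  1·m_0 + 4·m_1 + 1·m_2 = 6(Δ_1 - Δ_0) = -12
Natural end conditions: m_0 = m_2 = 0.
Forward elimination and back-substitution give m_0 = 0, m_1 = -3, m_2 = 0.
On [0, 1], s(x) = 5 + 2·x - 3/2·x² + 1/2·x³.
With x = 3/4: s(3/4) = 751/128.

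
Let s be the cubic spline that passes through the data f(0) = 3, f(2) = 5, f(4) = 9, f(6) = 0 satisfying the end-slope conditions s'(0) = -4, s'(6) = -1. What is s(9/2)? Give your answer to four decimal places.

6.9563

Write m_i for s''(x_i). With h_i = 2, 2, 2 and divided differences Δ_i = 1, 2, -9/2, the continuity of s' gives the tridiagonal system
  2·m_0 + 8·m_1 + 2·m_2 = 6(Δ_1 - Δ_0) = 6
  2·m_1 + 8·m_2 + 2·m_3 = 6(Δ_2 - Δ_1) = -39
Clamped end conditions give two more equations: 2h_0·m_0 + h_0·m_1 = 6(Δ_0 - s'(0)) = 30 and h_2·m_2 + 2h_2·m_3 = 6(s'(6) - Δ_2) = 21.
Solving the tridiagonal system: m_0 = 71/10, m_1 = 4/5, m_2 = -73/10, m_3 = 89/10.
On [4, 6], s(x) = 9 - 13/5·(x - 4) - 73/20·(x - 4)² + 27/20·(x - 4)³.
With (x - 4) = 1/2: s(9/2) = 1113/160.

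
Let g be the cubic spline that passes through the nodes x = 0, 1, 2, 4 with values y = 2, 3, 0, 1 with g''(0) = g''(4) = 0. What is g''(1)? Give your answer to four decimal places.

Put m_i = g'' at the i-th knot. Here h = (1, 1, 2) and Δ = (1, -3, 1/2), so the interior equations h_(i-1)·m_(i-1) + 2(h_(i-1)+h_i)·m_i + h_i·m_(i+1) = 6(Δ_i − Δ_(i-1)) read
  1·m_0 + 4·m_1 + 1·m_2 = 6(Δ_1 - Δ_0) = -24
  1·m_1 + 6·m_2 + 2·m_3 = 6(Δ_2 - Δ_1) = 21
Natural end conditions: m_0 = m_3 = 0.
Hence m_0 = 0, m_1 = -165/23, m_2 = 108/23, m_3 = 0.

-7.1739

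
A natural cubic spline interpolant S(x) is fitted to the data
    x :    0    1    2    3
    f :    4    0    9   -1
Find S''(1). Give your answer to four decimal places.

28.4000

Put M_i = S'' at the i-th knot. Here h = (1, 1, 1) and Δ = (-4, 9, -10), so the interior equations h_(i-1)·M_(i-1) + 2(h_(i-1)+h_i)·M_i + h_i·M_(i+1) = 6(Δ_i − Δ_(i-1)) read
  1·M_0 + 4·M_1 + 1·M_2 = 6(Δ_1 - Δ_0) = 78
  1·M_1 + 4·M_2 + 1·M_3 = 6(Δ_2 - Δ_1) = -114
Natural end conditions: M_0 = M_3 = 0.
Forward elimination and back-substitution give M_0 = 0, M_1 = 142/5, M_2 = -178/5, M_3 = 0.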